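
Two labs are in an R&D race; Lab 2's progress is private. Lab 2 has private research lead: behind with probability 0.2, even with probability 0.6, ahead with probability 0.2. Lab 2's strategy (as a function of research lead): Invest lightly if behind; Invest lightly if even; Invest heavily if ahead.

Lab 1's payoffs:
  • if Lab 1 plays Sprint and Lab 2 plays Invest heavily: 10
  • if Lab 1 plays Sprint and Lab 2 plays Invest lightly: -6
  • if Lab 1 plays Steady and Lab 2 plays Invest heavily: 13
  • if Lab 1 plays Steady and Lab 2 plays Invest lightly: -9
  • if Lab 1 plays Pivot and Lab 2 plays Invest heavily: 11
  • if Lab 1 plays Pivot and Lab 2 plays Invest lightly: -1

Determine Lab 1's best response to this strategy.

Compute Lab 1's expected payoff for each action, taking the expectation over Lab 2's type.
E[Sprint] = 0.2·(-6) + 0.6·(-6) + 0.2·(10) = -2.8
E[Steady] = 0.2·(-9) + 0.6·(-9) + 0.2·(13) = -4.6
E[Pivot] = 0.2·(-1) + 0.6·(-1) + 0.2·(11) = 1.4
Best response: Pivot (1.4 is the largest).

Pivot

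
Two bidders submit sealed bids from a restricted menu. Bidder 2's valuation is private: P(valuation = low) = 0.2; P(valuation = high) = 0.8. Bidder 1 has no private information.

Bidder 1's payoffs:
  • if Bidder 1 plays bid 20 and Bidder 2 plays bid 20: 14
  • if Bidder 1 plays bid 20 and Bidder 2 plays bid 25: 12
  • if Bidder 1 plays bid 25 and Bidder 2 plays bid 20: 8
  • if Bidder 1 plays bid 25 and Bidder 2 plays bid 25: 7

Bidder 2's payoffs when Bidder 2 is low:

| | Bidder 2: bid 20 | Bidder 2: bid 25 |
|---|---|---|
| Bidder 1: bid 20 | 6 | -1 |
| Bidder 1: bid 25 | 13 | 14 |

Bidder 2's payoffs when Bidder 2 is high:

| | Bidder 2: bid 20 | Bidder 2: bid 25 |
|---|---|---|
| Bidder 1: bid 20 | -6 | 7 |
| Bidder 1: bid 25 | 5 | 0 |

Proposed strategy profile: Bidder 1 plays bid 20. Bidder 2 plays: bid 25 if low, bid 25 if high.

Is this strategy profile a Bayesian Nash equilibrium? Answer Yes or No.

No

Bidder 1 plays bid 20: E[bid 20] = 0.2·(12) + 0.8·(12) = 12; E[bid 25] = 7. Best-responding. ✓
Bidder 2 (valuation low), facing bid 20: bid 20 gives 6, bid 25 gives -1. Proposed bid 25 is not best — profitable deviation exists. ✗
Bidder 2 (valuation high), facing bid 20: bid 20 gives -6, bid 25 gives 7. Proposed bid 25 is best. ✓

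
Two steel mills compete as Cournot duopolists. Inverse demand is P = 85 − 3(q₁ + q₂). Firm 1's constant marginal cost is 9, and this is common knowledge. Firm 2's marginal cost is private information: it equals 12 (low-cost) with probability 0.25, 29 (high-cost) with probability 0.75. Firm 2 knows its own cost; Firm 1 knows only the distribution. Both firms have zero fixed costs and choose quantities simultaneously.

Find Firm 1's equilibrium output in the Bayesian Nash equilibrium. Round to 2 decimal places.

Type-c best response for Firm 2: q₂(c) = (85 − c)/6 − q₁/2.
Firm 1 maximizes expected profit; its first-order condition is 85 − 6q₁ − 3E[q₂] − 9 = 0.
Substituting E[q₂] and solving: E[c₂] = 24.75, so q₁ = (85 − 2·9 + 24.75)/9 = 10.1944.

10.19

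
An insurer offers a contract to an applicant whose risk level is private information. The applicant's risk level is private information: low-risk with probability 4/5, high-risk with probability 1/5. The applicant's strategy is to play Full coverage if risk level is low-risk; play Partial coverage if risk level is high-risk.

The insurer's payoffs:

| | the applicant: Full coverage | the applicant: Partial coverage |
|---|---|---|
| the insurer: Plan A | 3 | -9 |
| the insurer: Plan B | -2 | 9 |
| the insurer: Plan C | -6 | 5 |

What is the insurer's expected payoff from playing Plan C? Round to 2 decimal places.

-3.80

E[Plan C] = 4/5·(-6) + 1/5·5 = (-24/5) + 1 = -19/5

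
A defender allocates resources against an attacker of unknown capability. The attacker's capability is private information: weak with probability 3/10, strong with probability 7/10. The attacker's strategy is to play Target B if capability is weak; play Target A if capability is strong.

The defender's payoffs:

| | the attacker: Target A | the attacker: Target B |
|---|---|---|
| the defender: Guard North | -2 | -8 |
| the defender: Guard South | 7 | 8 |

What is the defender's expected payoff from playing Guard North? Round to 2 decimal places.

E[Guard North] = 3/10·(-8) + 7/10·(-2) = (-12/5) + (-7/5) = -19/5

-3.80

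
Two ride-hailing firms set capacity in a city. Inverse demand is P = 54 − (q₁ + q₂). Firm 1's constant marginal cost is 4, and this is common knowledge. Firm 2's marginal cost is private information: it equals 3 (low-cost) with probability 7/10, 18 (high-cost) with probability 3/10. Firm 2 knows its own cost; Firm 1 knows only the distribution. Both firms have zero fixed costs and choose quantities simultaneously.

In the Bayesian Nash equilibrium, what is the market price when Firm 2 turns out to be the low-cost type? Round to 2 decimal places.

Firm 2 with cost c maximizes (54 − (q₁+q₂) − c)·q₂, giving q₂(c) = (54 − c − q₁)/2.
E[c₂] = 7/10·3 + 3/10·18 = 7.5
Firm 1's FOC against E[q₂] yields q₁ = (54 − 2·4 + E[c₂])/3 = (54 − 8 + 7.5)/3 = 17.8333.
q₂(low-cost) = 16.5833, so P = 54 − (17.8333 + 16.5833) = 19.5833.

19.58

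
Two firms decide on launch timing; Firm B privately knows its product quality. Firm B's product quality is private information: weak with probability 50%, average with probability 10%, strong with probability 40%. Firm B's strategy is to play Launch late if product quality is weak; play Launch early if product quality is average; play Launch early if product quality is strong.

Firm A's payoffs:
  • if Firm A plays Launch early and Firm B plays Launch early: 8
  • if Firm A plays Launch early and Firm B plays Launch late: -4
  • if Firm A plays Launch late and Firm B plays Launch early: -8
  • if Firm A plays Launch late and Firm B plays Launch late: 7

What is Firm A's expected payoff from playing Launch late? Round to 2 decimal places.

-0.50

E[Launch late] = 0.5·7 + 0.1·(-8) + 0.4·(-8) = 3.5 + (-0.8) + (-3.2) = -0.5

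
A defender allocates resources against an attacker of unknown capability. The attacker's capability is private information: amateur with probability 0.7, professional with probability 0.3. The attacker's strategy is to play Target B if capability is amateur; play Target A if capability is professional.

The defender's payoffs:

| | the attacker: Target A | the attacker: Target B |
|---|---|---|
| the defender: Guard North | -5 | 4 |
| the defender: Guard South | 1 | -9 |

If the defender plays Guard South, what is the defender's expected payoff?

E[Guard South] = 0.7·(-9) + 0.3·1 = (-6.3) + 0.3 = -6

-6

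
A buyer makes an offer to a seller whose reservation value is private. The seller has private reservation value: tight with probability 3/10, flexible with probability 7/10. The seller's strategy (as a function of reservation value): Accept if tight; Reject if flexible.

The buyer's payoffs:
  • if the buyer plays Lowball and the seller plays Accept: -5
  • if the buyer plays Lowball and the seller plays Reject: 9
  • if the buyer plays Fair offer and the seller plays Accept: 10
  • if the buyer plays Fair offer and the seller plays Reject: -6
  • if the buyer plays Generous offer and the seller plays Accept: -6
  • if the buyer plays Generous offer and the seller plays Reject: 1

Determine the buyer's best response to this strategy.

E[Lowball] = 3/10·(-5) + 7/10·(9) = 24/5
E[Fair offer] = 3/10·(10) + 7/10·(-6) = -6/5
E[Generous offer] = 3/10·(-6) + 7/10·(1) = -11/10
Best response: Lowball (24/5 is the largest).

Lowball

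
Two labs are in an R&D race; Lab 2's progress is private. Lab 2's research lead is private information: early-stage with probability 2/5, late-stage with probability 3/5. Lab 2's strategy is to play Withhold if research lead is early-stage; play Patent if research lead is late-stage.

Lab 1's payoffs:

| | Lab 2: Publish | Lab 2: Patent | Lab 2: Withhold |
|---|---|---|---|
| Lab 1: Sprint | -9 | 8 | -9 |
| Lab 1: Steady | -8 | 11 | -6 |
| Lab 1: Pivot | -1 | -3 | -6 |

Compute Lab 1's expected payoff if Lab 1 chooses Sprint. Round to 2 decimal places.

1.20

E[Sprint] = 2/5·(-9) + 3/5·8 = (-18/5) + 24/5 = 6/5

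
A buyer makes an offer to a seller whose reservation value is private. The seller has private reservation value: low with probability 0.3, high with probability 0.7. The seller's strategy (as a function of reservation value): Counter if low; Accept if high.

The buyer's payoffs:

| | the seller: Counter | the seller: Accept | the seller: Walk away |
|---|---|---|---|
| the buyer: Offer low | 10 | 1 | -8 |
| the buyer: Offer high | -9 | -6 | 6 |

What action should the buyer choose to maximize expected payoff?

Offer low

E[Offer low] = 0.3·(10) + 0.7·(1) = 3.7
E[Offer high] = 0.3·(-9) + 0.7·(-6) = -6.9
Best response: Offer low (3.7 is the largest).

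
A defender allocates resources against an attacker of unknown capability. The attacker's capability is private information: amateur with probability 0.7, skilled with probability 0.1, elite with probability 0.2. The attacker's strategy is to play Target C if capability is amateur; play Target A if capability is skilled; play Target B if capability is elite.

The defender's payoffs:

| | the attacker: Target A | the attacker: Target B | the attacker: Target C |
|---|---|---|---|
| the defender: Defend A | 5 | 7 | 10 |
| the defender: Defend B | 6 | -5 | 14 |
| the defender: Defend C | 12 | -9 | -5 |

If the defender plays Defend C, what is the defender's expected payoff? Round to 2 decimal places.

E[Defend C] = 0.7·(-5) + 0.1·12 + 0.2·(-9) = (-3.5) + 1.2 + (-1.8) = -4.1

-4.10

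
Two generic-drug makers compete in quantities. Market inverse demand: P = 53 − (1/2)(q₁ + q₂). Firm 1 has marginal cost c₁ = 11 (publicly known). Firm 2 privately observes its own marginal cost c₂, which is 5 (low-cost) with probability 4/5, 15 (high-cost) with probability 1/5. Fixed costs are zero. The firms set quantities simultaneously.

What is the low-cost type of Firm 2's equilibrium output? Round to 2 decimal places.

Type-c best response for Firm 2: q₂(c) = (53 − c) − q₁/2.
Firm 1 maximizes expected profit; its first-order condition is 53 − q₁ − (1/2)E[q₂] − 11 = 0.
Substituting E[q₂] and solving: E[c₂] = 7, so q₁ = (53 − 2·11 + 7)/(3/2) = 25.3333.
q₂(low-cost) = (53 − 5 − (1/2)·25.3333) = 35.3333.

35.33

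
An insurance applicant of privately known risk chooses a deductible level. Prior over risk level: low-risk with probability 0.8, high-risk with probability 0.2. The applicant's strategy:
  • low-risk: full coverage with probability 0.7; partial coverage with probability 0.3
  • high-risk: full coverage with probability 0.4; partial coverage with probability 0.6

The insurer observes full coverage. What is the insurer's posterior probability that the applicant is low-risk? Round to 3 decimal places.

P(full coverage) = 0.8·0.7 + 0.2·0.4 = 0.64
P(low-risk | full coverage) = (0.8·0.7) / 0.64 = 0.56 / 0.64 = 0.875

0.875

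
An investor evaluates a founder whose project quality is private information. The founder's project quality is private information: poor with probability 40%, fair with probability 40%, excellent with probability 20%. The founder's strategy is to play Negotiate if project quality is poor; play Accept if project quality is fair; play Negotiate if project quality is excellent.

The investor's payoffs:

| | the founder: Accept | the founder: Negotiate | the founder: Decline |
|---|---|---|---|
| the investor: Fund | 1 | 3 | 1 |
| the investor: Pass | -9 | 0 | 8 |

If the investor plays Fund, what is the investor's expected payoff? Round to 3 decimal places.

2.200

E[Fund] = 0.4·3 + 0.4·1 + 0.2·3 = 1.2 + 0.4 + 0.6 = 2.2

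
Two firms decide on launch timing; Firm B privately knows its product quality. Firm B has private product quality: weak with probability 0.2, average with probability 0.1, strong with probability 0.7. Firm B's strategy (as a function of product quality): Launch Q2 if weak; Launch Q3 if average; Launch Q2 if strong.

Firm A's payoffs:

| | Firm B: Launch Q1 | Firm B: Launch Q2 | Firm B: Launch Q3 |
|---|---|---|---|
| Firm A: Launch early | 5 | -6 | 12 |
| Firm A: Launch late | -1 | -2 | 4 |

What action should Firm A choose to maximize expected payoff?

Launch late

Compute Firm A's expected payoff for each action, taking the expectation over Firm B's type.
E[Launch early] = 0.2·(-6) + 0.1·(12) + 0.7·(-6) = -4.2
E[Launch late] = 0.2·(-2) + 0.1·(4) + 0.7·(-2) = -1.4
Best response: Launch late (-1.4 is the largest).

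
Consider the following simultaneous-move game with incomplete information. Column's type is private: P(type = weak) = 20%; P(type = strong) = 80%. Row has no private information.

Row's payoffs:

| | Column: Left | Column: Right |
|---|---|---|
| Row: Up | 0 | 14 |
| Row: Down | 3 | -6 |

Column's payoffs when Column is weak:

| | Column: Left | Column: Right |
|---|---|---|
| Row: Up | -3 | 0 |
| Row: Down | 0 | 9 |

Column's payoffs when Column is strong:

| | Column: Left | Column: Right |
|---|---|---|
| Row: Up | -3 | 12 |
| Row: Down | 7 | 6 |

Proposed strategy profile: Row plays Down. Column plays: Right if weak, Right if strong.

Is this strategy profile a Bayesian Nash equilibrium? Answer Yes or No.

Row plays Down: E[Down] = 0.2·(-6) + 0.8·(-6) = -6; E[Up] = 14. Not best-responding. ✗
Column (type weak), facing Down: Left gives 0, Right gives 9. Proposed Right is best. ✓
Column (type strong), facing Down: Left gives 7, Right gives 6. Proposed Right is not best — profitable deviation exists. ✗

No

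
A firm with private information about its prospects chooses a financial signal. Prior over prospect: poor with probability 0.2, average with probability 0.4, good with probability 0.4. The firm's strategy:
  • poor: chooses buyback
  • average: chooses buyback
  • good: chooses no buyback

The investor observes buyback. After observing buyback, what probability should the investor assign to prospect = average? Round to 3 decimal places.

0.667

P(buyback) = 0.2·1 + 0.4·1 + 0.4·0 = 0.6
P(average | buyback) = (0.4·1) / 0.6 = 0.4 / 0.6 = 0.666667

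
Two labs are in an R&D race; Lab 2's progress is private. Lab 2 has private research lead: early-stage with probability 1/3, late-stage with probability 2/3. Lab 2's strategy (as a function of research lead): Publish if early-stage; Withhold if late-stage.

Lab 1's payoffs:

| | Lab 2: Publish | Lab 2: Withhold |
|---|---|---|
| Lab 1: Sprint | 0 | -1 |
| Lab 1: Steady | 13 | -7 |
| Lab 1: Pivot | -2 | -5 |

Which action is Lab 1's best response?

Compute Lab 1's expected payoff for each action, taking the expectation over Lab 2's type.
E[Sprint] = 1/3·(0) + 2/3·(-1) = -2/3
E[Steady] = 1/3·(13) + 2/3·(-7) = -1/3
E[Pivot] = 1/3·(-2) + 2/3·(-5) = -4
Best response: Steady (-1/3 is the largest).

Steady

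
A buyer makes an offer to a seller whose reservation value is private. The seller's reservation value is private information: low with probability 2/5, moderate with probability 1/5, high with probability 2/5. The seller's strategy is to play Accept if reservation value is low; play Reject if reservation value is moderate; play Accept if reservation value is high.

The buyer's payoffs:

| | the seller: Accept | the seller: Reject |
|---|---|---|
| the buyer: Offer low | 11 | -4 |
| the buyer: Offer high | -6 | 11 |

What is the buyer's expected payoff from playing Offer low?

8

Take the expectation over the seller's reservation value, weighting each type's action by its prior probability.
E[Offer low] = 2/5·11 + 1/5·(-4) + 2/5·11 = 22/5 + (-4/5) + 22/5 = 8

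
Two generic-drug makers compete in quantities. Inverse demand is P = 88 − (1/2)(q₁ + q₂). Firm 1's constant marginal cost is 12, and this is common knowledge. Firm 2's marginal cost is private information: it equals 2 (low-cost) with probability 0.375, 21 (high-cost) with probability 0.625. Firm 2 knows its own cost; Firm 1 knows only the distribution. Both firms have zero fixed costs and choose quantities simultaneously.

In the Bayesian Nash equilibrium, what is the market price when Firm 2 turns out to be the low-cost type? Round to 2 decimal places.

Firm 2 with cost c maximizes (88 − (1/2)(q₁+q₂) − c)·q₂, giving q₂(c) = (88 − c − (1/2)q₁).
E[c₂] = 0.375·2 + 0.625·21 = 13.875
Firm 1's FOC against E[q₂] yields q₁ = (88 − 2·12 + E[c₂])/(3/2) = (88 − 24 + 13.875)/(3/2) = 51.9167.
q₂(low-cost) = 60.0417, so P = 88 − (1/2)·(51.9167 + 60.0417) = 32.0208.

32.02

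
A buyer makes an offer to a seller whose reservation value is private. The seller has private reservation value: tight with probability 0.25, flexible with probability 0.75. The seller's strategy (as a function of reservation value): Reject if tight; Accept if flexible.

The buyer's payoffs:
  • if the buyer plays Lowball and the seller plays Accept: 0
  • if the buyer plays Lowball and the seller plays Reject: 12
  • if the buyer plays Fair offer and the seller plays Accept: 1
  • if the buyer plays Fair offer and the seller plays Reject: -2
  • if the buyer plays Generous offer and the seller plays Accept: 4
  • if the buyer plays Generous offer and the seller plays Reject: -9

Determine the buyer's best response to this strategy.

E[Lowball] = 0.25·(12) + 0.75·(0) = 3
E[Fair offer] = 0.25·(-2) + 0.75·(1) = 0.25
E[Generous offer] = 0.25·(-9) + 0.75·(4) = 0.75
Best response: Lowball (3 is the largest).

Lowball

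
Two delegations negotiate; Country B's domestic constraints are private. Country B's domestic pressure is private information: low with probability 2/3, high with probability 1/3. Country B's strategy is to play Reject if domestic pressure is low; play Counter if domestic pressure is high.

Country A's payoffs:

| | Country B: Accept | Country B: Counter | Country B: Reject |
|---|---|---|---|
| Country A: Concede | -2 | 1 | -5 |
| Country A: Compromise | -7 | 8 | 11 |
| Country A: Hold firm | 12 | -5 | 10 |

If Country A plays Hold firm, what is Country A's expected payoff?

5

Take the expectation over Country B's domestic pressure, weighting each type's action by its prior probability.
E[Hold firm] = 2/3·10 + 1/3·(-5) = 20/3 + (-5/3) = 5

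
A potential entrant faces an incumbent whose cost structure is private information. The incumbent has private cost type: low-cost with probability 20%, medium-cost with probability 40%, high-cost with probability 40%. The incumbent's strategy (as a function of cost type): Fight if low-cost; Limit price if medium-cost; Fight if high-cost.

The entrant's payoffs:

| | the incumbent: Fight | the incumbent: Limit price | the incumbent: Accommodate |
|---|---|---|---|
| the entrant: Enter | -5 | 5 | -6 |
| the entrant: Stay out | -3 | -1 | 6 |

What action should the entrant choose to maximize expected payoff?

Compute the entrant's expected payoff for each action, taking the expectation over the incumbent's type.
E[Enter] = 0.2·(-5) + 0.4·(5) + 0.4·(-5) = -1
E[Stay out] = 0.2·(-3) + 0.4·(-1) + 0.4·(-3) = -2.2
Best response: Enter (-1 is the largest).

Enter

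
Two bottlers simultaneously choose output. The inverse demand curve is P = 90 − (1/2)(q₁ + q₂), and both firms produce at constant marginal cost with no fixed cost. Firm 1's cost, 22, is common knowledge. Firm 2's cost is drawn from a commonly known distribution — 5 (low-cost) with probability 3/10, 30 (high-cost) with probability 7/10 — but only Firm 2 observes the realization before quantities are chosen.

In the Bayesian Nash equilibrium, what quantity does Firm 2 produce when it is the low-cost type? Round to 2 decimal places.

62.17

Firm 2 with cost c maximizes (90 − (1/2)(q₁+q₂) − c)·q₂, giving q₂(c) = (90 − c − (1/2)q₁).
E[c₂] = 3/10·5 + 7/10·30 = 22.5
Firm 1's FOC against E[q₂] yields q₁ = (90 − 2·22 + E[c₂])/(3/2) = (90 − 44 + 22.5)/(3/2) = 45.6667.
q₂(low-cost) = (90 − 5 − (1/2)·45.6667) = 62.1667.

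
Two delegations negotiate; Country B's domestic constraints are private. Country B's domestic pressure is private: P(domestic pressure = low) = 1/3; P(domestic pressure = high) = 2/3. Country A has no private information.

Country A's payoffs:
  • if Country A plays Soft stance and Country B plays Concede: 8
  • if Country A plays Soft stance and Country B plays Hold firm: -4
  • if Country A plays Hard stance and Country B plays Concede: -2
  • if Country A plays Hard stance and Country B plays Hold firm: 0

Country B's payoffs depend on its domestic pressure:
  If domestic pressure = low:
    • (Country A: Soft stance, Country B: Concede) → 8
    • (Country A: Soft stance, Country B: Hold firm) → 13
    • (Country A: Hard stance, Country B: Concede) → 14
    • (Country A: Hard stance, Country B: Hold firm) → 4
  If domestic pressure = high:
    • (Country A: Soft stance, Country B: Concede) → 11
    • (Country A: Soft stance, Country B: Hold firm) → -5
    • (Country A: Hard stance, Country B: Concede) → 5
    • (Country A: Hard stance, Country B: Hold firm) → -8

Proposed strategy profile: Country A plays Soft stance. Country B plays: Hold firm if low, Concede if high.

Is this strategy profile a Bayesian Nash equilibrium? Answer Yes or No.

Country A plays Soft stance: E[Soft stance] = 1/3·(-4) + 2/3·(8) = 4; E[Hard stance] = -4/3. Best-responding. ✓
Country B (domestic pressure low), facing Soft stance: Concede gives 8, Hold firm gives 13. Proposed Hold firm is best. ✓
Country B (domestic pressure high), facing Soft stance: Concede gives 11, Hold firm gives -5. Proposed Concede is best. ✓

Yes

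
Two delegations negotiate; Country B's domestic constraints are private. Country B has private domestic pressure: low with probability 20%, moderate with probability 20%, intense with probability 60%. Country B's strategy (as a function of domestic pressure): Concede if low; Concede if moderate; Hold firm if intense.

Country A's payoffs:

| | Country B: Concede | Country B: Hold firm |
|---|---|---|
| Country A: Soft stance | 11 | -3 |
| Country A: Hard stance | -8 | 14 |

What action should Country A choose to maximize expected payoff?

E[Soft stance] = 0.2·(11) + 0.2·(11) + 0.6·(-3) = 2.6
E[Hard stance] = 0.2·(-8) + 0.2·(-8) + 0.6·(14) = 5.2
Best response: Hard stance (5.2 is the largest).

Hard stance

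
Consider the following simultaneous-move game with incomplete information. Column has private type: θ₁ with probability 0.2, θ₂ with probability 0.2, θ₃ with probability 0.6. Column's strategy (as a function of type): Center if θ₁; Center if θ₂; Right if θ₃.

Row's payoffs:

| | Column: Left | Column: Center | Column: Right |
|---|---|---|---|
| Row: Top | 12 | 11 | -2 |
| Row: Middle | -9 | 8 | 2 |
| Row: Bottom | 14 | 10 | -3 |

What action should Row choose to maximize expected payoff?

Compute Row's expected payoff for each action, taking the expectation over Column's type.
E[Top] = 0.2·(11) + 0.2·(11) + 0.6·(-2) = 3.2
E[Middle] = 0.2·(8) + 0.2·(8) + 0.6·(2) = 4.4
E[Bottom] = 0.2·(10) + 0.2·(10) + 0.6·(-3) = 2.2
Best response: Middle (4.4 is the largest).

Middle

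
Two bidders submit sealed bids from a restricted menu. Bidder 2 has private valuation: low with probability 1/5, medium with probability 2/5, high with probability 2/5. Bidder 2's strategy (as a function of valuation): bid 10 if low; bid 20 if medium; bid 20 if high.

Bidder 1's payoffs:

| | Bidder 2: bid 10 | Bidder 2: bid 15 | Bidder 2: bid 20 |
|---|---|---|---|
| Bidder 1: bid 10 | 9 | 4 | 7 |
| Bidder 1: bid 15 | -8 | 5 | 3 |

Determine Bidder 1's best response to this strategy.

Compute Bidder 1's expected payoff for each action, taking the expectation over Bidder 2's type.
E[bid 10] = 1/5·(9) + 2/5·(7) + 2/5·(7) = 37/5
E[bid 15] = 1/5·(-8) + 2/5·(3) + 2/5·(3) = 4/5
Best response: bid 10 (37/5 is the largest).

bid 10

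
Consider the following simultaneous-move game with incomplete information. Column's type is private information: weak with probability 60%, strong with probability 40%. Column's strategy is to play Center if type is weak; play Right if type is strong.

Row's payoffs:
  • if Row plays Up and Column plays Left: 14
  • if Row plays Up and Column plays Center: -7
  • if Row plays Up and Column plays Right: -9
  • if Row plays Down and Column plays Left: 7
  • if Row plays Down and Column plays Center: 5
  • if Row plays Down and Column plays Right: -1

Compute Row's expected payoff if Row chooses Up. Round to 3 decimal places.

-7.800

Take the expectation over Column's type, weighting each type's action by its prior probability.
E[Up] = 0.6·(-7) + 0.4·(-9) = (-4.2) + (-3.6) = -7.8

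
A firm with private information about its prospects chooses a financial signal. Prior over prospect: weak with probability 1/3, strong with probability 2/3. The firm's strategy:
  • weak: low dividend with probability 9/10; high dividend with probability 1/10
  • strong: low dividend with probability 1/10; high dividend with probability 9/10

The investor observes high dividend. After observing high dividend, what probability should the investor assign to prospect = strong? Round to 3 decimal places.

P(high dividend) = (1/3)·(1/10) + (2/3)·(9/10) = 19/30
P(strong | high dividend) = ((2/3)·(9/10)) / (19/30) = (3/5) / (19/30) = 18/19

0.947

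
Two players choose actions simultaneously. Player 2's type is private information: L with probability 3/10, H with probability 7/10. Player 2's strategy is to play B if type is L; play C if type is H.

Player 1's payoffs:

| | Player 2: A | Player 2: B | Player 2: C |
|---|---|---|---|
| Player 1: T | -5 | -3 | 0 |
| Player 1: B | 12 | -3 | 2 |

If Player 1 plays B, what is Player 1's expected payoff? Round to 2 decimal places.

Take the expectation over Player 2's type, weighting each type's action by its prior probability.
E[B] = 3/10·(-3) + 7/10·2 = (-9/10) + 7/5 = 1/2

0.50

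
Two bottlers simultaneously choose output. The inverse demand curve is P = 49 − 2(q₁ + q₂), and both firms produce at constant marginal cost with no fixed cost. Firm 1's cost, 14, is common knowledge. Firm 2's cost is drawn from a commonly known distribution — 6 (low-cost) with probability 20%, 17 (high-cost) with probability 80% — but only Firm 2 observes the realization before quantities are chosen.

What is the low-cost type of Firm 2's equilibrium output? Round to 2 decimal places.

Firm 2 with cost c maximizes (49 − 2(q₁+q₂) − c)·q₂, giving q₂(c) = (49 − c − 2q₁)/4.
E[c₂] = 0.2·6 + 0.8·17 = 14.8
Firm 1's FOC against E[q₂] yields q₁ = (49 − 2·14 + E[c₂])/6 = (49 − 28 + 14.8)/6 = 5.96667.
q₂(low-cost) = (49 − 6 − 2·5.96667)/4 = 7.76667.

7.77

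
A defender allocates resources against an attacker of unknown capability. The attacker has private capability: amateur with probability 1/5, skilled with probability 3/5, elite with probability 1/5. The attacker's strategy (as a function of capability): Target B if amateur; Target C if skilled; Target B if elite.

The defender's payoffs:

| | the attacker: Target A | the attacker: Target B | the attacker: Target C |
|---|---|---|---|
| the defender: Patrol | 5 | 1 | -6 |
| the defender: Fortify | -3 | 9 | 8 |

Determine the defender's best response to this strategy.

Fortify

E[Patrol] = 1/5·(1) + 3/5·(-6) + 1/5·(1) = -16/5
E[Fortify] = 1/5·(9) + 3/5·(8) + 1/5·(9) = 42/5
Best response: Fortify (42/5 is the largest).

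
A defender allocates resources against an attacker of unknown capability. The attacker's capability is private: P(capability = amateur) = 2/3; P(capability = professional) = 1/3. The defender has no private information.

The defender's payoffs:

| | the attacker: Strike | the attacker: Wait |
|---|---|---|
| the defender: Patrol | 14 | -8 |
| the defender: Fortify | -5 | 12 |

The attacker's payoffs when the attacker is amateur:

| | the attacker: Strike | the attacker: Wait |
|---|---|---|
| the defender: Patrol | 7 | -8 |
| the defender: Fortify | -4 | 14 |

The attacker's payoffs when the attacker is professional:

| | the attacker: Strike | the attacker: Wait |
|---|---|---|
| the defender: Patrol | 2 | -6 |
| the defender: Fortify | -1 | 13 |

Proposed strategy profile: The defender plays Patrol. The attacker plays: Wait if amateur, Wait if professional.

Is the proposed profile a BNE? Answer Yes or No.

No

The defender plays Patrol: E[Patrol] = 2/3·(-8) + 1/3·(-8) = -8; E[Fortify] = 12. Not best-responding. ✗
The attacker (capability amateur), facing Patrol: Strike gives 7, Wait gives -8. Proposed Wait is not best — profitable deviation exists. ✗
The attacker (capability professional), facing Patrol: Strike gives 2, Wait gives -6. Proposed Wait is not best — profitable deviation exists. ✗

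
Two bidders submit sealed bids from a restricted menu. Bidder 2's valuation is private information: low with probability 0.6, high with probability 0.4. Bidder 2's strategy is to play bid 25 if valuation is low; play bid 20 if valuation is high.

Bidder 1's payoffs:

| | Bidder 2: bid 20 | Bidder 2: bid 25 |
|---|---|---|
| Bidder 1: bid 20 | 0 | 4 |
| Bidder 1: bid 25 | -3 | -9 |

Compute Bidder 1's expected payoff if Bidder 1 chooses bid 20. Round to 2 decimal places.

E[bid 20] = 0.6·4 + 0.4·0 = 2.4 + 0 = 2.4

2.40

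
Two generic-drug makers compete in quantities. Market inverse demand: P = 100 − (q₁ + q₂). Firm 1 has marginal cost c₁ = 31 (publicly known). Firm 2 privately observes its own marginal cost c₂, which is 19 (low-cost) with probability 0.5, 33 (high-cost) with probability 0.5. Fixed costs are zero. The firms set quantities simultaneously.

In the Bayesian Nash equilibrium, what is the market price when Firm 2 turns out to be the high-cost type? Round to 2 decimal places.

55.83

Type-c best response for Firm 2: q₂(c) = (100 − c)/2 − q₁/2.
Firm 1 maximizes expected profit; its first-order condition is 100 − 2q₁ − E[q₂] − 31 = 0.
Substituting E[q₂] and solving: E[c₂] = 26, so q₁ = (100 − 2·31 + 26)/3 = 21.3333.
q₂(high-cost) = 22.8333, so P = 100 − (21.3333 + 22.8333) = 55.8333.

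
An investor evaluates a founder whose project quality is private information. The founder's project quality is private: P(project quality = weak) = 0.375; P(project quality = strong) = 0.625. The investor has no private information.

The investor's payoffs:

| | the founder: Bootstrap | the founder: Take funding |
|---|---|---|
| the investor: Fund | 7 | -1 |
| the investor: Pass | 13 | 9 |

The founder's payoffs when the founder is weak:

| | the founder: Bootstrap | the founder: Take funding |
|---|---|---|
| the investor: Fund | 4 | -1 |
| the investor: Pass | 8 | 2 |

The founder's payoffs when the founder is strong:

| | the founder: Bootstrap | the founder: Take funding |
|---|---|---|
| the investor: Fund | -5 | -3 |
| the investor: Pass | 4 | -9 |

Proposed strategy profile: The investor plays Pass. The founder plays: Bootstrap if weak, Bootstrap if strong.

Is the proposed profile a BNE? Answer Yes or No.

A profile is a BNE iff every type of every player is best-responding given beliefs about the other side.
The investor plays Pass: E[Pass] = 0.375·(13) + 0.625·(13) = 13; E[Fund] = 7. Best-responding. ✓
The founder (project quality weak), facing Pass: Bootstrap gives 8, Take funding gives 2. Proposed Bootstrap is best. ✓
The founder (project quality strong), facing Pass: Bootstrap gives 4, Take funding gives -9. Proposed Bootstrap is best. ✓

Yes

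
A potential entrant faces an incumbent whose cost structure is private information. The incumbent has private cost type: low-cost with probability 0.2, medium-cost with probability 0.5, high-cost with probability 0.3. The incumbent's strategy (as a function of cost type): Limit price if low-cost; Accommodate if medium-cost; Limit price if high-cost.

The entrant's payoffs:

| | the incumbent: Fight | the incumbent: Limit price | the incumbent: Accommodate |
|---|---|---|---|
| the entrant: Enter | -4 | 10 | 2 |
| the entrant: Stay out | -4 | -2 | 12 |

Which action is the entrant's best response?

Enter

E[Enter] = 0.2·(10) + 0.5·(2) + 0.3·(10) = 6
E[Stay out] = 0.2·(-2) + 0.5·(12) + 0.3·(-2) = 5
Best response: Enter (6 is the largest).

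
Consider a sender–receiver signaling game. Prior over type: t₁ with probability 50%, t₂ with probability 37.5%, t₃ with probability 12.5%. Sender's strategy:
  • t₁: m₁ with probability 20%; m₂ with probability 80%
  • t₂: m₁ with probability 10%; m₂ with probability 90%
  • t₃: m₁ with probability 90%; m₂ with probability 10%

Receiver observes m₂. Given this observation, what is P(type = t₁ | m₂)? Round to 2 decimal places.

P(m₂) = 0.5·0.8 + 0.375·0.9 + 0.125·0.1 = 0.75
P(t₁ | m₂) = (0.5·0.8) / 0.75 = 0.4 / 0.75 = 0.533333

0.53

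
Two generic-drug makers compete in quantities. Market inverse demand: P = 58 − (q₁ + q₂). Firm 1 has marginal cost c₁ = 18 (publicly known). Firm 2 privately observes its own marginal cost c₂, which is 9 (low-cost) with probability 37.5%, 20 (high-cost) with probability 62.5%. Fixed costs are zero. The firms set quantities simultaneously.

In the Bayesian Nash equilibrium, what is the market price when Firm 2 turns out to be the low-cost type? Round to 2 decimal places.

Type-c best response for Firm 2: q₂(c) = (58 − c)/2 − q₁/2.
Firm 1 maximizes expected profit; its first-order condition is 58 − 2q₁ − E[q₂] − 18 = 0.
Substituting E[q₂] and solving: E[c₂] = 15.875, so q₁ = (58 − 2·18 + 15.875)/3 = 12.625.
q₂(low-cost) = 18.1875, so P = 58 − (12.625 + 18.1875) = 27.1875.

27.19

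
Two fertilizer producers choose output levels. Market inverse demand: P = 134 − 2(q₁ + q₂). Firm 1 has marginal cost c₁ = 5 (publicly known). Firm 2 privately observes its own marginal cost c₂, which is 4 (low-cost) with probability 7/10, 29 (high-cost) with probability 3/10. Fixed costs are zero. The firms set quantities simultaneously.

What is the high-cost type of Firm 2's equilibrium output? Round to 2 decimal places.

14.96

Firm 2 with cost c maximizes (134 − 2(q₁+q₂) − c)·q₂, giving q₂(c) = (134 − c − 2q₁)/4.
E[c₂] = 7/10·4 + 3/10·29 = 11.5
Firm 1's FOC against E[q₂] yields q₁ = (134 − 2·5 + E[c₂])/6 = (134 − 10 + 11.5)/6 = 22.5833.
q₂(high-cost) = (134 − 29 − 2·22.5833)/4 = 14.9583.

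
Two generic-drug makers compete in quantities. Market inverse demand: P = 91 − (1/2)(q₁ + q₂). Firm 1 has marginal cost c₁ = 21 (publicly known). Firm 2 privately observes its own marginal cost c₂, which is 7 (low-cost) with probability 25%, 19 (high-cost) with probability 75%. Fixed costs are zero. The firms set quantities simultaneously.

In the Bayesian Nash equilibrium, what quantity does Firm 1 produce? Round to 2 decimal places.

Type-c best response for Firm 2: q₂(c) = (91 − c) − q₁/2.
Firm 1 maximizes expected profit; its first-order condition is 91 − q₁ − (1/2)E[q₂] − 21 = 0.
Substituting E[q₂] and solving: E[c₂] = 16, so q₁ = (91 − 2·21 + 16)/(3/2) = 43.3333.

43.33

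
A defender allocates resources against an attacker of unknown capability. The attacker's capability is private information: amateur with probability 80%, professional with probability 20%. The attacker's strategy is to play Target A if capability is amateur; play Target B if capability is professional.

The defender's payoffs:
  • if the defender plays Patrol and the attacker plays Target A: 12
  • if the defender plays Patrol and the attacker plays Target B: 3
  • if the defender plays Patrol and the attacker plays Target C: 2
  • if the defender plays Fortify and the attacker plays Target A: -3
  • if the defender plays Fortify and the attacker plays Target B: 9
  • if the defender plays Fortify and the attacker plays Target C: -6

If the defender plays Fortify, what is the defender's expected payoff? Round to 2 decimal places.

-0.60

E[Fortify] = 0.8·(-3) + 0.2·9 = (-2.4) + 1.8 = -0.6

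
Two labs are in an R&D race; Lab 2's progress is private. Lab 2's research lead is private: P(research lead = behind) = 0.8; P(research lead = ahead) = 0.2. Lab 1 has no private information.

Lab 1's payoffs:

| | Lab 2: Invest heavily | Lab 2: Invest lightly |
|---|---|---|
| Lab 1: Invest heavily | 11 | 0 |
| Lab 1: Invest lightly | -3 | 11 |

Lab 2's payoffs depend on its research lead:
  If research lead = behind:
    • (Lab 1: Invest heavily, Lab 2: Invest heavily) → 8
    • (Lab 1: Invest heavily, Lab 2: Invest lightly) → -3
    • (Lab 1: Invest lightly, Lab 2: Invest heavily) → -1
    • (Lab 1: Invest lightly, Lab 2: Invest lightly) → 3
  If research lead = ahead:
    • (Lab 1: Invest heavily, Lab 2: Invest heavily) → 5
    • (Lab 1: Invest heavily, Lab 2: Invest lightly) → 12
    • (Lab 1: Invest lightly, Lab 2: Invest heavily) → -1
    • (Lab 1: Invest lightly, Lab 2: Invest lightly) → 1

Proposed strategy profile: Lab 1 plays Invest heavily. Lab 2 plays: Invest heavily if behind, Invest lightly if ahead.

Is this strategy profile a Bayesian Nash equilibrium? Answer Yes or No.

Lab 1 plays Invest heavily: E[Invest heavily] = 0.8·(11) + 0.2·(0) = 8.8; E[Invest lightly] = -0.2. Best-responding. ✓
Lab 2 (research lead behind), facing Invest heavily: Invest heavily gives 8, Invest lightly gives -3. Proposed Invest heavily is best. ✓
Lab 2 (research lead ahead), facing Invest heavily: Invest heavily gives 5, Invest lightly gives 12. Proposed Invest lightly is best. ✓

Yes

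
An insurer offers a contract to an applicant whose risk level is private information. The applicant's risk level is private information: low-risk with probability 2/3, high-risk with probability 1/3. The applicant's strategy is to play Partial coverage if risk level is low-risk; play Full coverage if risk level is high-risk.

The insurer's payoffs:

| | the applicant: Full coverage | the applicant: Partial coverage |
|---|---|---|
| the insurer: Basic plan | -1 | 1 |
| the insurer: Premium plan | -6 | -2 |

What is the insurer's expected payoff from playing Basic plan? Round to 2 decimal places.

0.33

E[Basic plan] = 2/3·1 + 1/3·(-1) = 2/3 + (-1/3) = 1/3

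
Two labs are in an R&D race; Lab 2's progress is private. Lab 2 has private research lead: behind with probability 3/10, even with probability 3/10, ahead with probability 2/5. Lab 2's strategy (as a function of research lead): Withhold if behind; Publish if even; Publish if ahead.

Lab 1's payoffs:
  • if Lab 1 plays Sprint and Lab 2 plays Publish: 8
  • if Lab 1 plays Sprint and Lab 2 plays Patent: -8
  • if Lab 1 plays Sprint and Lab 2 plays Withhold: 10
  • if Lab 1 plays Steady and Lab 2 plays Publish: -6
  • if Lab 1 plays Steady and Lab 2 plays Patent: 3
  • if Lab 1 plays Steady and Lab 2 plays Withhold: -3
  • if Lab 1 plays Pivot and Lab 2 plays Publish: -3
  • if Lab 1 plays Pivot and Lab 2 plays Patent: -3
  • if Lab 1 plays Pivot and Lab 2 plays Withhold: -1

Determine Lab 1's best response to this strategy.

Compute Lab 1's expected payoff for each action, taking the expectation over Lab 2's type.
E[Sprint] = 3/10·(10) + 3/10·(8) + 2/5·(8) = 43/5
E[Steady] = 3/10·(-3) + 3/10·(-6) + 2/5·(-6) = -51/10
E[Pivot] = 3/10·(-1) + 3/10·(-3) + 2/5·(-3) = -12/5
Best response: Sprint (43/5 is the largest).

Sprint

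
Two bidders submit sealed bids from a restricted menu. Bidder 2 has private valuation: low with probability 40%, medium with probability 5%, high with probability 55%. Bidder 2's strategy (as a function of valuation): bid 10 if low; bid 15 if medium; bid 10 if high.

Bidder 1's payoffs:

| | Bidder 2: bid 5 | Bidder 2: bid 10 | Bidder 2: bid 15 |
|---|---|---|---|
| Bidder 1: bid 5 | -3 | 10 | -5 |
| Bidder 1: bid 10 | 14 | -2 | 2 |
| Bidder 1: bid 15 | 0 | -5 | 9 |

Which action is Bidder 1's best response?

bid 5

E[bid 5] = 0.4·(10) + 0.05·(-5) + 0.55·(10) = 9.25
E[bid 10] = 0.4·(-2) + 0.05·(2) + 0.55·(-2) = -1.8
E[bid 15] = 0.4·(-5) + 0.05·(9) + 0.55·(-5) = -4.3
Best response: bid 5 (9.25 is the largest).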